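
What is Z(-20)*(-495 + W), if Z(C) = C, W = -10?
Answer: 10100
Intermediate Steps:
Z(-20)*(-495 + W) = -20*(-495 - 10) = -20*(-505) = 10100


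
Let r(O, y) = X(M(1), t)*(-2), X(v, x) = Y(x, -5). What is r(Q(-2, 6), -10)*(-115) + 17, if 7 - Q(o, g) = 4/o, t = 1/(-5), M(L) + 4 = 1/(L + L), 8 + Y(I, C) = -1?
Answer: -2053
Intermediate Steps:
Y(I, C) = -9 (Y(I, C) = -8 - 1 = -9)
M(L) = -4 + 1/(2*L) (M(L) = -4 + 1/(L + L) = -4 + 1/(2*L))
t = -1/5 ≈ -0.20000
X(v, x) = -9
Q(o, g) = 7 - 4/o
r(O, y) = 18 (r(O, y) = -9*(-2) = 18)
r(Q(-2, 6), -10)*(-115) + 17 = 18*(-115) + 17 = -2070 + 17 = -2053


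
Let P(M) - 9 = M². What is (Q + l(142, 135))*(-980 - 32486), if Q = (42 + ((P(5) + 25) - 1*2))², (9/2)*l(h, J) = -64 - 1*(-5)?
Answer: -2948053406/9 ≈ -3.2756e+8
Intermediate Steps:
P(M) = 9 + M²
l(h, J) = -118/9 (l(h, J) = 2*(-64 - 1*(-5))/9 = 2*(-64 + 5)/9 = (2/9)*(-59) = -118/9)
Q = 9801 (Q = (42 + (((9 + 5²) + 25) - 1*2))² = (42 + (((9 + 25) + 25) - 2))² = (42 + ((34 + 25) - 2))² = (42 + (59 - 2))² = (42 + 57)² = 99² = 9801)
(Q + l(142, 135))*(-980 - 32486) = (9801 - 118/9)*(-980 - 32486) = (88091/9)*(-33466) = -2948053406/9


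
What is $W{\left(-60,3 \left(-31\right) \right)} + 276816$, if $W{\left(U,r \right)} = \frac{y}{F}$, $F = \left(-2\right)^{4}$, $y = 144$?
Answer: $276825$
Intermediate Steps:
$F = 16$
$W{\left(U,r \right)} = 9$ ($W{\left(U,r \right)} = \frac{144}{16} = 144 \cdot \frac{1}{16} = 9$)
$W{\left(-60,3 \left(-31\right) \right)} + 276816 = 9 + 276816 = 276825$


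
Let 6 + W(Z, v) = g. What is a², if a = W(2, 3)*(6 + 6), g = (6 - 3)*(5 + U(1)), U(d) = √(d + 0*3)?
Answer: 20736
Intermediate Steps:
U(d) = √d (U(d) = √(d + 0) = √d)
g = 18 (g = (6 - 3)*(5 + √1) = 3*(5 + 1) = 3*6 = 18)
W(Z, v) = 12 (W(Z, v) = -6 + 18 = 12)
a = 144 (a = 12*(6 + 6) = 12*12 = 144)
a² = 144² = 20736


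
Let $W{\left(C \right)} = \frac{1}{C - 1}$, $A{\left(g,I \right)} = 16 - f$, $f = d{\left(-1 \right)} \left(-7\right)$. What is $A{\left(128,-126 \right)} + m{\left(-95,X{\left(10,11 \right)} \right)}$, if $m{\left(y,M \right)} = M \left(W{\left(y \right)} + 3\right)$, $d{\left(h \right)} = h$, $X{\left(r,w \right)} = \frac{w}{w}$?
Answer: $\frac{1151}{96} \approx 11.99$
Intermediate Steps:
$X{\left(r,w \right)} = 1$
$f = 7$ ($f = \left(-1\right) \left(-7\right) = 7$)
$A{\left(g,I \right)} = 9$ ($A{\left(g,I \right)} = 16 - 7 = 9$)
$W{\left(C \right)} = \frac{1}{-1 + C}$
$m{\left(y,M \right)} = M \left(3 + \frac{1}{-1 + y}\right)$ ($m{\left(y,M \right)} = M \left(\frac{1}{-1 + y} + 3\right) = M \left(3 + \frac{1}{-1 + y}\right)$)
$A{\left(128,-126 \right)} + m{\left(-95,X{\left(10,11 \right)} \right)} = 9 + 1 \frac{1}{-1 - 95} \left(-2 + 3 \left(-95\right)\right) = 9 + 1 \frac{1}{-96} \left(-2 - 285\right) = 9 + 1 \left(- \frac{1}{96}\right) \left(-287\right) = 9 + \frac{287}{96} = \frac{1151}{96}$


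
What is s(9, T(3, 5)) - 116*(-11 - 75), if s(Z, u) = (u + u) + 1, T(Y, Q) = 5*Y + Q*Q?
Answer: 10057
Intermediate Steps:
T(Y, Q) = Q**2 + 5*Y (T(Y, Q) = 5*Y + Q**2 = Q**2 + 5*Y)
s(Z, u) = 1 + 2*u (s(Z, u) = 2*u + 1 = 1 + 2*u)
s(9, T(3, 5)) - 116*(-11 - 75) = (1 + 2*(5**2 + 5*3)) - 116*(-11 - 75) = (1 + 2*(25 + 15)) - 116*(-86) = (1 + 2*40) + 9976 = (1 + 80) + 9976 = 81 + 9976 = 10057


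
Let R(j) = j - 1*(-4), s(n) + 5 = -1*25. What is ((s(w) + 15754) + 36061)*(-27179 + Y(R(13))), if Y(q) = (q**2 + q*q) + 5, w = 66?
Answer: -1377273860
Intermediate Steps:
s(n) = -30 (s(n) = -5 - 1*25 = -5 - 25 = -30)
R(j) = 4 + j (R(j) = j + 4 = 4 + j)
Y(q) = 5 + 2*q**2 (Y(q) = (q**2 + q**2) + 5 = 2*q**2 + 5 = 5 + 2*q**2)
((s(w) + 15754) + 36061)*(-27179 + Y(R(13))) = ((-30 + 15754) + 36061)*(-27179 + (5 + 2*(4 + 13)**2)) = (15724 + 36061)*(-27179 + (5 + 2*17**2)) = 51785*(-27179 + (5 + 2*289)) = 51785*(-27179 + (5 + 578)) = 51785*(-27179 + 583) = 51785*(-26596) = -1377273860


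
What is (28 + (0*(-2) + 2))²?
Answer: 900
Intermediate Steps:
(28 + (0*(-2) + 2))² = (28 + (0 + 2))² = (28 + 2)² = 30² = 900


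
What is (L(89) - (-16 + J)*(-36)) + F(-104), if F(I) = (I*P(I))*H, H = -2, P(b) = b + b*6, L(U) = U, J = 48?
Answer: -150183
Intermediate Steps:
P(b) = 7*b (P(b) = b + 6*b = 7*b)
F(I) = -14*I**2 (F(I) = (I*(7*I))*(-2) = (7*I**2)*(-2) = -14*I**2)
(L(89) - (-16 + J)*(-36)) + F(-104) = (89 - (-16 + 48)*(-36)) - 14*(-104)**2 = (89 - 32*(-36)) - 14*10816 = (89 - 1*(-1152)) - 151424 = (89 + 1152) - 151424 = 1241 - 151424 = -150183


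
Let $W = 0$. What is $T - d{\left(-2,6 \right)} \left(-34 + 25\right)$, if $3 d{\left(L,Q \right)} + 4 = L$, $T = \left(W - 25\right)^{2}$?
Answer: $607$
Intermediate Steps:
$T = 625$ ($T = \left(0 - 25\right)^{2} = \left(-25\right)^{2} = 625$)
$d{\left(L,Q \right)} = - \frac{4}{3} + \frac{L}{3}$
$T - d{\left(-2,6 \right)} \left(-34 + 25\right) = 625 - \left(- \frac{4}{3} + \frac{1}{3} \left(-2\right)\right) \left(-34 + 25\right) = 625 - \left(- \frac{4}{3} - \frac{2}{3}\right) \left(-9\right) = 625 - \left(-2\right) \left(-9\right) = 625 - 18 = 607$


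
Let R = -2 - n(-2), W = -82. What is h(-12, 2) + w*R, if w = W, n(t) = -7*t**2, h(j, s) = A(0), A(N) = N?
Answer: -2132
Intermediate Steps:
h(j, s) = 0
w = -82
R = 26 (R = -2 - (-7)*(-2)**2 = -2 - (-7)*4 = -2 - 1*(-28) = -2 + 28 = 26)
h(-12, 2) + w*R = 0 - 82*26 = 0 - 2132 = -2132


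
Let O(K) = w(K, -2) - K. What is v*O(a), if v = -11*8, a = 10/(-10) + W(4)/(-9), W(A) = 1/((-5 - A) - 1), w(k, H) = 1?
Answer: -7876/45 ≈ -175.02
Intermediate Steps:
W(A) = 1/(-6 - A)
a = -89/90 (a = 10/(-10) - 1/(6 + 4)/(-9) = 10*(-1/10) - 1/10*(-1/9) = -1 - 1*1/10*(-1/9) = -1 - 1/10*(-1/9) = -1 + 1/90 = -89/90 ≈ -0.98889)
O(K) = 1 - K
v = -88
v*O(a) = -88*(1 - 1*(-89/90)) = -88*(1 + 89/90) = -88*179/90 = -7876/45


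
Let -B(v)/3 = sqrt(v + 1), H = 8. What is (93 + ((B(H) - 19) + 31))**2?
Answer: 9216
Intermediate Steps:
B(v) = -3*sqrt(1 + v) (B(v) = -3*sqrt(v + 1) = -3*sqrt(1 + v))
(93 + ((B(H) - 19) + 31))**2 = (93 + ((-3*sqrt(1 + 8) - 19) + 31))**2 = (93 + ((-3*sqrt(9) - 19) + 31))**2 = (93 + ((-3*3 - 19) + 31))**2 = (93 + ((-9 - 19) + 31))**2 = (93 + (-28 + 31))**2 = (93 + 3)**2 = 96**2 = 9216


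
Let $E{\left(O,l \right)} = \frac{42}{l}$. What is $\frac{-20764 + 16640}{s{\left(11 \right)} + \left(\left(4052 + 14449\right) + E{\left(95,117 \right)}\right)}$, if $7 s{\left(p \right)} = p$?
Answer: $- \frac{281463}{1262825} \approx -0.22288$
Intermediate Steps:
$s{\left(p \right)} = \frac{p}{7}$
$\frac{-20764 + 16640}{s{\left(11 \right)} + \left(\left(4052 + 14449\right) + E{\left(95,117 \right)}\right)} = \frac{-20764 + 16640}{\frac{1}{7} \cdot 11 + \left(\left(4052 + 14449\right) + \frac{42}{117}\right)} = - \frac{4124}{\frac{11}{7} + \left(18501 + 42 \cdot \frac{1}{117}\right)} = - \frac{4124}{\frac{11}{7} + \left(18501 + \frac{14}{39}\right)} = - \frac{4124}{\frac{11}{7} + \frac{721553}{39}} = - \frac{4124}{\frac{5051300}{273}} = \left(-4124\right) \frac{273}{5051300} = - \frac{281463}{1262825}$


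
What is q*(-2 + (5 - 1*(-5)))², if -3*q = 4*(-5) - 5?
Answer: 1600/3 ≈ 533.33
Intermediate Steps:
q = 25/3 (q = -(4*(-5) - 5)/3 = -(-20 - 5)/3 = -⅓*(-25) = 25/3 ≈ 8.3333)
q*(-2 + (5 - 1*(-5)))² = 25*(-2 + (5 - 1*(-5)))²/3 = 25*(-2 + (5 + 5))²/3 = 25*(-2 + 10)²/3 = (25/3)*8² = (25/3)*64 = 1600/3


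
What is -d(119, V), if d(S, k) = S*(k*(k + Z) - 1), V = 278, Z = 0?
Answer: -9196677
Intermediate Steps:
d(S, k) = S*(-1 + k**2) (d(S, k) = S*(k*(k + 0) - 1) = S*(k*k - 1) = S*(k**2 - 1) = S*(-1 + k**2))
-d(119, V) = -119*(-1 + 278**2) = -119*(-1 + 77284) = -119*77283 = -1*9196677 = -9196677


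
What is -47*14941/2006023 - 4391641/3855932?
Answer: -11517472414307/7735088278436 ≈ -1.4890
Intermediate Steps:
-47*14941/2006023 - 4391641/3855932 = -702227*1/2006023 - 4391641*1/3855932 = -702227/2006023 - 4391641/3855932 = -11517472414307/7735088278436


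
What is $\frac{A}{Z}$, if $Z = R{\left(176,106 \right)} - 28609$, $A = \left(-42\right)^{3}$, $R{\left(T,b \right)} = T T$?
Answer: $- \frac{8232}{263} \approx -31.3$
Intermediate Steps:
$R{\left(T,b \right)} = T^{2}$
$A = -74088$
$Z = 2367$ ($Z = 176^{2} - 28609 = 30976 - 28609 = 2367$)
$\frac{A}{Z} = - \frac{74088}{2367} = \left(-74088\right) \frac{1}{2367} = - \frac{8232}{263}$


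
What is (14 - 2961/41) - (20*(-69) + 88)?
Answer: 50585/41 ≈ 1233.8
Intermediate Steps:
(14 - 2961/41) - (20*(-69) + 88) = (14 - 2961/41) - (-1380 + 88) = (14 - 63*47/41) - 1*(-1292) = (14 - 2961/41) + 1292 = -2387/41 + 1292 = 50585/41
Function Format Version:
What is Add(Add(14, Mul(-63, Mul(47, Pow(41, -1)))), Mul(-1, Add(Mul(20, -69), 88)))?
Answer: Rational(50585, 41) ≈ 1233.8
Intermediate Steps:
Add(Add(14, Mul(-63, Mul(47, Pow(41, -1)))), Mul(-1, Add(Mul(20, -69), 88))) = Add(Add(14, Mul(-63, Mul(47, Rational(1, 41)))), Mul(-1, Add(-1380, 88))) = Add(Add(14, Mul(-63, Rational(47, 41))), Mul(-1, -1292)) = Add(Add(14, Rational(-2961, 41)), 1292) = Add(Rational(-2387, 41), 1292) = Rational(50585, 41)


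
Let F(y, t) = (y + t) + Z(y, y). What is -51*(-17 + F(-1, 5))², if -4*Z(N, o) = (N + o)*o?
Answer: -37179/4 ≈ -9294.8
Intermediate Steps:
Z(N, o) = -o*(N + o)/4 (Z(N, o) = -(N + o)*o/4 = -o*(N + o)/4)
F(y, t) = t + y - y²/2 (F(y, t) = (y + t) - y*(y + y)/4 = (t + y) - y*2*y/4 = (t + y) - y²/2 = t + y - y²/2)
-51*(-17 + F(-1, 5))² = -51*(-17 + (5 - 1 - ½*(-1)²))² = -51*(-17 + (5 - 1 - ½*1))² = -51*(-17 + (5 - 1 - ½))² = -51*(-17 + 7/2)² = -51*(-27/2)² = -51*729/4 = -37179/4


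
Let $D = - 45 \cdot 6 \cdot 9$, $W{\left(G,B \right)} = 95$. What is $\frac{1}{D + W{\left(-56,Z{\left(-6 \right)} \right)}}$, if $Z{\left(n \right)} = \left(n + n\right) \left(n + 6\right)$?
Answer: $- \frac{1}{2335} \approx -0.00042827$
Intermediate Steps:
$Z{\left(n \right)} = 2 n \left(6 + n\right)$
$D = -2430$ ($D = \left(-45\right) 54 = -2430$)
$\frac{1}{D + W{\left(-56,Z{\left(-6 \right)} \right)}} = \frac{1}{-2430 + 95} = \frac{1}{-2335} = - \frac{1}{2335}$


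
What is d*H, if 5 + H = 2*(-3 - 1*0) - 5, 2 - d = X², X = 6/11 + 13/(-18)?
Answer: -308732/9801 ≈ -31.500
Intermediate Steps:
X = -35/198 (X = 6*(1/11) + 13*(-1/18) = 6/11 - 13/18 = -35/198 ≈ -0.17677)
d = 77183/39204 (d = 2 - (-35/198)² = 2 - 1*1225/39204 = 2 - 1225/39204 = 77183/39204 ≈ 1.9688)
H = -16 (H = -5 + (2*(-3 - 1*0) - 5) = -5 + (2*(-3 + 0) - 5) = -5 + (2*(-3) - 5) = -5 + (-6 - 5) = -5 - 11 = -16)
d*H = (77183/39204)*(-16) = -308732/9801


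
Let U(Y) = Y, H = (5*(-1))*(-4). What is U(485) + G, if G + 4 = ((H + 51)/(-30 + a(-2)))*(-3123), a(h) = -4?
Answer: 238087/34 ≈ 7002.6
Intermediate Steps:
H = 20 (H = -5*(-4) = 20)
G = 221597/34 (G = -4 + ((20 + 51)/(-30 - 4))*(-3123) = -4 + (71/(-34))*(-3123) = -4 + (71*(-1/34))*(-3123) = -4 - 71/34*(-3123) = -4 + 221733/34 = 221597/34 ≈ 6517.6)
U(485) + G = 485 + 221597/34 = 238087/34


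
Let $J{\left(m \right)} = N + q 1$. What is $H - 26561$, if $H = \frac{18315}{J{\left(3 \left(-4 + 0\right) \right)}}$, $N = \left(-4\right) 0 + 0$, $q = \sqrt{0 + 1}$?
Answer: $-8246$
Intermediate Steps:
$q = 1$ ($q = \sqrt{1} = 1$)
$N = 0$ ($N = 0 + 0 = 0$)
$J{\left(m \right)} = 1$ ($J{\left(m \right)} = 0 + 1 \cdot 1 = 0 + 1 = 1$)
$H = 18315$ ($H = \frac{18315}{1} = 18315 \cdot 1 = 18315$)
$H - 26561 = 18315 - 26561 = -8246$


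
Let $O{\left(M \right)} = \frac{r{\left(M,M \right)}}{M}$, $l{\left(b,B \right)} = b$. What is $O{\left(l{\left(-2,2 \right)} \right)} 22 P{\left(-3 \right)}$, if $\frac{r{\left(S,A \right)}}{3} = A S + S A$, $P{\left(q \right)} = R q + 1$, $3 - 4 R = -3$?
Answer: $924$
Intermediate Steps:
$R = \frac{3}{2}$ ($R = \frac{3}{4} - - \frac{3}{4} = \frac{3}{4} + \frac{3}{4} = \frac{3}{2} \approx 1.5$)
$P{\left(q \right)} = 1 + \frac{3 q}{2}$ ($P{\left(q \right)} = \frac{3 q}{2} + 1 = 1 + \frac{3 q}{2}$)
$r{\left(S,A \right)} = 6 A S$ ($r{\left(S,A \right)} = 3 \left(A S + S A\right) = 3 \left(A S + A S\right) = 3 \cdot 2 A S = 6 A S$)
$O{\left(M \right)} = 6 M$ ($O{\left(M \right)} = \frac{6 M M}{M} = \frac{6 M^{2}}{M} = 6 M$)
$O{\left(l{\left(-2,2 \right)} \right)} 22 P{\left(-3 \right)} = 6 \left(-2\right) 22 \left(1 + \frac{3}{2} \left(-3\right)\right) = \left(-12\right) 22 \left(1 - \frac{9}{2}\right) = \left(-264\right) \left(- \frac{7}{2}\right) = 924$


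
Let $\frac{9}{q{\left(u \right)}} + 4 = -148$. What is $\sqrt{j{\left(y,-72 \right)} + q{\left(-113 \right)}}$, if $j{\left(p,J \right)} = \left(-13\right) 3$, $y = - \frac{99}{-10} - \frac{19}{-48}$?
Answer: $\frac{i \sqrt{225606}}{76} \approx 6.2497 i$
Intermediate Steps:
$q{\left(u \right)} = - \frac{9}{152}$ ($q{\left(u \right)} = \frac{9}{-4 - 148} = \frac{9}{-152} = 9 \left(- \frac{1}{152}\right) = - \frac{9}{152}$)
$y = \frac{2471}{240}$ ($y = \left(-99\right) \left(- \frac{1}{10}\right) - - \frac{19}{48} = \frac{99}{10} + \frac{19}{48} = \frac{2471}{240} \approx 10.296$)
$j{\left(p,J \right)} = -39$
$\sqrt{j{\left(y,-72 \right)} + q{\left(-113 \right)}} = \sqrt{-39 - \frac{9}{152}} = \sqrt{- \frac{5937}{152}} = \frac{i \sqrt{225606}}{76}$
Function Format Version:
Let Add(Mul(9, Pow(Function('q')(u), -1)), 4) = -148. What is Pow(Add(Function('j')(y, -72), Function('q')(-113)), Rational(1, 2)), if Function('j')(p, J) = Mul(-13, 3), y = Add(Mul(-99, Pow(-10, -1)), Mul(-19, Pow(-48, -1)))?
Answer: Mul(Rational(1, 76), I, Pow(225606, Rational(1, 2))) ≈ Mul(6.2497, I)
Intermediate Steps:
Function('q')(u) = Rational(-9, 152) (Function('q')(u) = Mul(9, Pow(Add(-4, -148), -1)) = Mul(9, Pow(-152, -1)) = Mul(9, Rational(-1, 152)) = Rational(-9, 152))
y = Rational(2471, 240) (y = Add(Mul(-99, Rational(-1, 10)), Mul(-19, Rational(-1, 48))) = Add(Rational(99, 10), Rational(19, 48)) = Rational(2471, 240) ≈ 10.296)
Function('j')(p, J) = -39
Pow(Add(Function('j')(y, -72), Function('q')(-113)), Rational(1, 2)) = Pow(Add(-39, Rational(-9, 152)), Rational(1, 2)) = Pow(Rational(-5937, 152), Rational(1, 2)) = Mul(Rational(1, 76), I, Pow(225606, Rational(1, 2)))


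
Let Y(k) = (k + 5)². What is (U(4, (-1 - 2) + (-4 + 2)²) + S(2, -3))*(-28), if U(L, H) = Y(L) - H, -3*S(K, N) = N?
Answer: -2268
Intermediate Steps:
Y(k) = (5 + k)²
S(K, N) = -N/3
U(L, H) = (5 + L)² - H
(U(4, (-1 - 2) + (-4 + 2)²) + S(2, -3))*(-28) = (((5 + 4)² - ((-1 - 2) + (-4 + 2)²)) - ⅓*(-3))*(-28) = ((9² - (-3 + (-2)²)) + 1)*(-28) = ((81 - (-3 + 4)) + 1)*(-28) = ((81 - 1*1) + 1)*(-28) = ((81 - 1) + 1)*(-28) = (80 + 1)*(-28) = 81*(-28) = -2268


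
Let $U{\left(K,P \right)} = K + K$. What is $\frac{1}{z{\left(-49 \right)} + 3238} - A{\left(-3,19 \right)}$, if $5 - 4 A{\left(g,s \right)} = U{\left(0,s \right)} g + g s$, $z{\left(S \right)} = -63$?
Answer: $- \frac{98423}{6350} \approx -15.5$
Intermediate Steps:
$U{\left(K,P \right)} = 2 K$
$A{\left(g,s \right)} = \frac{5}{4} - \frac{g s}{4}$ ($A{\left(g,s \right)} = \frac{5}{4} - \frac{2 \cdot 0 g + g s}{4} = \frac{5}{4} - \frac{0 g + g s}{4} = \frac{5}{4} - \frac{0 + g s}{4} = \frac{5}{4} - \frac{g s}{4}$)
$\frac{1}{z{\left(-49 \right)} + 3238} - A{\left(-3,19 \right)} = \frac{1}{-63 + 3238} - \left(\frac{5}{4} - \left(- \frac{3}{4}\right) 19\right) = \frac{1}{3175} - \left(\frac{5}{4} + \frac{57}{4}\right) = \frac{1}{3175} - \frac{31}{2} = - \frac{98423}{6350}$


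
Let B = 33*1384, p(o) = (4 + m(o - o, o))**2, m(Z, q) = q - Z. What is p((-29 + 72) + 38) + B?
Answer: 52897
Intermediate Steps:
p(o) = (4 + o)**2 (p(o) = (4 + (o - (o - o)))**2 = (4 + (o - 1*0))**2 = (4 + (o + 0))**2 = (4 + o)**2)
B = 45672
p((-29 + 72) + 38) + B = (4 + ((-29 + 72) + 38))**2 + 45672 = (4 + (43 + 38))**2 + 45672 = (4 + 81)**2 + 45672 = 85**2 + 45672 = 7225 + 45672 = 52897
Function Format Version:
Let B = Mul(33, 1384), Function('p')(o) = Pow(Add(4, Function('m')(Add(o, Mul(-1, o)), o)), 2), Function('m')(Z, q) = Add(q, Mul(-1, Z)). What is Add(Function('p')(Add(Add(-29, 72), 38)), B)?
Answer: 52897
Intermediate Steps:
Function('p')(o) = Pow(Add(4, o), 2) (Function('p')(o) = Pow(Add(4, Add(o, Mul(-1, Add(o, Mul(-1, o))))), 2) = Pow(Add(4, Add(o, Mul(-1, 0))), 2) = Pow(Add(4, Add(o, 0)), 2) = Pow(Add(4, o), 2))
B = 45672
Add(Function('p')(Add(Add(-29, 72), 38)), B) = Add(Pow(Add(4, Add(Add(-29, 72), 38)), 2), 45672) = Add(Pow(Add(4, Add(43, 38)), 2), 45672) = Add(Pow(Add(4, 81), 2), 45672) = Add(Pow(85, 2), 45672) = Add(7225, 45672) = 52897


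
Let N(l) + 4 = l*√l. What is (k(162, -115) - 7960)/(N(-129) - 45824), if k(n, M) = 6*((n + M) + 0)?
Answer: 39096376/233594697 - 330154*I*√129/700784091 ≈ 0.16737 - 0.0053509*I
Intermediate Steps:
N(l) = -4 + l^(3/2) (N(l) = -4 + l*√l = -4 + l^(3/2))
k(n, M) = 6*M + 6*n (k(n, M) = 6*((M + n) + 0) = 6*(M + n) = 6*M + 6*n)
(k(162, -115) - 7960)/(N(-129) - 45824) = ((6*(-115) + 6*162) - 7960)/((-4 + (-129)^(3/2)) - 45824) = ((-690 + 972) - 7960)/((-4 - 129*I*√129) - 45824) = (282 - 7960)/(-45828 - 129*I*√129) = -7678/(-45828 - 129*I*√129)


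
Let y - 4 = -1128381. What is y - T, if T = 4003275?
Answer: -5131652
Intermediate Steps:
y = -1128377 (y = 4 - 1128381 = -1128377)
y - T = -1128377 - 1*4003275 = -1128377 - 4003275 = -5131652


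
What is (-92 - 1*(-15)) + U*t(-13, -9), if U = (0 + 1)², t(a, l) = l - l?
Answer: -77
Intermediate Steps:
t(a, l) = 0
U = 1 (U = 1² = 1)
(-92 - 1*(-15)) + U*t(-13, -9) = (-92 - 1*(-15)) + 1*0 = (-92 + 15) + 0 = -77 + 0 = -77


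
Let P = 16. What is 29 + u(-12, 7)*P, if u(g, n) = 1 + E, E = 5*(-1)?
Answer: -35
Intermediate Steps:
E = -5
u(g, n) = -4 (u(g, n) = 1 - 5 = -4)
29 + u(-12, 7)*P = 29 - 4*16 = 29 - 64 = -35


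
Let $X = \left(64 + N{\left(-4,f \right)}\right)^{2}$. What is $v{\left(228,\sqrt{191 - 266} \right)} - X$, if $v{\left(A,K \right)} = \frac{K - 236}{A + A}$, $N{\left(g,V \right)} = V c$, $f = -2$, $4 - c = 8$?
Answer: $- \frac{591035}{114} + \frac{5 i \sqrt{3}}{456} \approx -5184.5 + 0.018992 i$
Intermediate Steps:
$c = -4$ ($c = 4 - 8 = -4$)
$N{\left(g,V \right)} = - 4 V$ ($N{\left(g,V \right)} = V \left(-4\right) = - 4 V$)
$v{\left(A,K \right)} = \frac{-236 + K}{2 A}$
$X = 5184$ ($X = \left(64 - -8\right)^{2} = \left(64 + 8\right)^{2} = 72^{2} = 5184$)
$v{\left(228,\sqrt{191 - 266} \right)} - X = \frac{-236 + \sqrt{191 - 266}}{2 \cdot 228} - 5184 = \frac{1}{2} \cdot \frac{1}{228} \left(-236 + \sqrt{-75}\right) - 5184 = \frac{1}{2} \cdot \frac{1}{228} \left(-236 + 5 i \sqrt{3}\right) - 5184 = \left(- \frac{59}{114} + \frac{5 i \sqrt{3}}{456}\right) - 5184 = - \frac{591035}{114} + \frac{5 i \sqrt{3}}{456}$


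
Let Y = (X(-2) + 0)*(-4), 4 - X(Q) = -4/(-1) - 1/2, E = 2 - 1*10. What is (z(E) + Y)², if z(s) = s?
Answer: 100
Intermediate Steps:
E = -8 (E = 2 - 10 = -8)
X(Q) = ½ (X(Q) = 4 - (-4/(-1) - 1/2) = 4 - (-4*(-1) - 1*½) = 4 - (4 - ½) = 4 - 1*7/2 = 4 - 7/2 = ½)
Y = -2 (Y = (½ + 0)*(-4) = (½)*(-4) = -2)
(z(E) + Y)² = (-8 - 2)² = (-10)² = 100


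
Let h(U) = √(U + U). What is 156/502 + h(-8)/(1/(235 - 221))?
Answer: 78/251 + 56*I ≈ 0.31076 + 56.0*I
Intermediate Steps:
h(U) = √2*√U (h(U) = √(2*U) = √2*√U)
156/502 + h(-8)/(1/(235 - 221)) = 156/502 + (√2*√(-8))/(1/(235 - 221)) = 156*(1/502) + (√2*(2*I*√2))/(1/14) = 78/251 + (4*I)/(1/14) = 78/251 + (4*I)*14 = 78/251 + 56*I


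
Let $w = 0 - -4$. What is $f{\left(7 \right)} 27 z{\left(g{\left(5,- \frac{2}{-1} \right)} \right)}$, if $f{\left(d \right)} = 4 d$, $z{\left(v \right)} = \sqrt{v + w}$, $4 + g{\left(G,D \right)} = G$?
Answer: $756 \sqrt{5} \approx 1690.5$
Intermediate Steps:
$g{\left(G,D \right)} = -4 + G$
$w = 4$ ($w = 0 + 4 = 4$)
$z{\left(v \right)} = \sqrt{4 + v}$ ($z{\left(v \right)} = \sqrt{v + 4} = \sqrt{4 + v}$)
$f{\left(7 \right)} 27 z{\left(g{\left(5,- \frac{2}{-1} \right)} \right)} = 4 \cdot 7 \cdot 27 \sqrt{4 + \left(-4 + 5\right)} = 28 \cdot 27 \sqrt{4 + 1} = 756 \sqrt{5}$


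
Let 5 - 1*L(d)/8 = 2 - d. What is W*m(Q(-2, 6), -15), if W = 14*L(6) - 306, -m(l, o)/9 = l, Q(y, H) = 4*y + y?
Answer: 63180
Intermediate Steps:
L(d) = 24 + 8*d (L(d) = 40 - 8*(2 - d) = 40 + (-16 + 8*d) = 24 + 8*d)
Q(y, H) = 5*y
m(l, o) = -9*l
W = 702 (W = 14*(24 + 8*6) - 306 = 14*(24 + 48) - 306 = 14*72 - 306 = 1008 - 306 = 702)
W*m(Q(-2, 6), -15) = 702*(-45*(-2)) = 702*(-9*(-10)) = 702*90 = 63180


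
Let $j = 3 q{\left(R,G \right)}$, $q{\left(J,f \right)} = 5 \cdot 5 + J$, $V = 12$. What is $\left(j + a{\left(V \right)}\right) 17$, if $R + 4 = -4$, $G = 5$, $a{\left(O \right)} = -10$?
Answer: $697$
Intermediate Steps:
$R = -8$ ($R = -4 - 4 = -8$)
$q{\left(J,f \right)} = 25 + J$
$j = 51$ ($j = 3 \left(25 - 8\right) = 3 \cdot 17 = 51$)
$\left(j + a{\left(V \right)}\right) 17 = \left(51 - 10\right) 17 = 41 \cdot 17 = 697$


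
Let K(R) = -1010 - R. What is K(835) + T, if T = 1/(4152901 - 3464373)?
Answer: -1270334159/688528 ≈ -1845.0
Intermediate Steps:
T = 1/688528 ≈ 1.4524e-6
K(835) + T = (-1010 - 1*835) + 1/688528 = (-1010 - 835) + 1/688528 = -1845 + 1/688528 = -1270334159/688528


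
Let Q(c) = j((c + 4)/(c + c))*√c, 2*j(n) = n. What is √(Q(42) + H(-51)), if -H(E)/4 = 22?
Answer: √(-155232 + 483*√42)/42 ≈ 9.2858*I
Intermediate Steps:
H(E) = -88 (H(E) = -4*22 = -88)
j(n) = n/2
Q(c) = (4 + c)/(4*√c) (Q(c) = (((c + 4)/(c + c))/2)*√c = (((4 + c)/((2*c)))/2)*√c = (((4 + c)*(1/(2*c)))/2)*√c = (((4 + c)/(2*c))/2)*√c = ((4 + c)/(4*c))*√c = (4 + c)/(4*√c))
√(Q(42) + H(-51)) = √((4 + 42)/(4*√42) - 88) = √((¼)*(√42/42)*46 - 88) = √(23*√42/84 - 88) = √(-88 + 23*√42/84)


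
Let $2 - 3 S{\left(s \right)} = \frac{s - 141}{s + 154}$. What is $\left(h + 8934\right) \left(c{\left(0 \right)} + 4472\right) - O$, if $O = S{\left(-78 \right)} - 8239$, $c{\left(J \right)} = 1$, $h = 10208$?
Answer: $\frac{19523731969}{228} \approx 8.563 \cdot 10^{7}$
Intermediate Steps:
$S{\left(s \right)} = \frac{2}{3} - \frac{-141 + s}{3 \left(154 + s\right)}$ ($S{\left(s \right)} = \frac{2}{3} - \frac{\left(s - 141\right) \frac{1}{s + 154}}{3} = \frac{2}{3} - \frac{\left(-141 + s\right) \frac{1}{154 + s}}{3} = \frac{2}{3} - \frac{\frac{1}{154 + s} \left(-141 + s\right)}{3} = \frac{2}{3} - \frac{-141 + s}{3 \left(154 + s\right)}$)
$O = - \frac{1878121}{228}$ ($O = \frac{449 - 78}{3 \left(154 - 78\right)} - 8239 = \frac{1}{3} \cdot \frac{1}{76} \cdot 371 - 8239 = \frac{371}{228} - 8239 = - \frac{1878121}{228} \approx -8237.4$)
$\left(h + 8934\right) \left(c{\left(0 \right)} + 4472\right) - O = \left(10208 + 8934\right) \left(1 + 4472\right) - - \frac{1878121}{228} = 19142 \cdot 4473 + \frac{1878121}{228} = 85622166 + \frac{1878121}{228} = \frac{19523731969}{228}$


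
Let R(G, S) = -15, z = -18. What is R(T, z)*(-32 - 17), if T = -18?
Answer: 735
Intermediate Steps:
R(T, z)*(-32 - 17) = -15*(-32 - 17) = -15*(-49) = 735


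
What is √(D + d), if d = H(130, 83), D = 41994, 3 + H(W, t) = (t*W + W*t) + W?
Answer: √63701 ≈ 252.39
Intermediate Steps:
H(W, t) = -3 + W + 2*W*t (H(W, t) = -3 + ((t*W + W*t) + W) = -3 + ((W*t + W*t) + W) = -3 + (2*W*t + W) = -3 + (W + 2*W*t) = -3 + W + 2*W*t)
d = 21707 (d = -3 + 130 + 2*130*83 = -3 + 130 + 21580 = 21707)
√(D + d) = √(41994 + 21707) = √63701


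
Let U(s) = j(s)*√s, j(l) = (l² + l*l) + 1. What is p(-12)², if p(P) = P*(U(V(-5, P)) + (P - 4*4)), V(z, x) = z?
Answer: -1759824 - 411264*I*√5 ≈ -1.7598e+6 - 9.1961e+5*I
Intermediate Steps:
j(l) = 1 + 2*l² (j(l) = (l² + l²) + 1 = 2*l² + 1 = 1 + 2*l²)
U(s) = √s*(1 + 2*s²) (U(s) = (1 + 2*s²)*√s = √s*(1 + 2*s²))
p(P) = P*(-16 + P + 51*I*√5) (p(P) = P*(√(-5)*(1 + 2*(-5)²) + (P - 4*4)) = P*((I*√5)*(1 + 2*25) + (P - 16)) = P*((I*√5)*(1 + 50) + (-16 + P)) = P*((I*√5)*51 + (-16 + P)) = P*(51*I*√5 + (-16 + P)) = P*(-16 + P + 51*I*√5))
p(-12)² = (-12*(-16 - 12 + 51*I*√5))² = (-12*(-28 + 51*I*√5))² = (336 - 612*I*√5)²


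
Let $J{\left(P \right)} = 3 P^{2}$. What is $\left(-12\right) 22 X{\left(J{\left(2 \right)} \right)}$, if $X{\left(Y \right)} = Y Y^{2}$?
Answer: $-456192$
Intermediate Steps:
$X{\left(Y \right)} = Y^{3}$
$\left(-12\right) 22 X{\left(J{\left(2 \right)} \right)} = \left(-12\right) 22 \left(3 \cdot 2^{2}\right)^{3} = - 264 \left(3 \cdot 4\right)^{3} = - 264 \cdot 12^{3} = \left(-264\right) 1728 = -456192$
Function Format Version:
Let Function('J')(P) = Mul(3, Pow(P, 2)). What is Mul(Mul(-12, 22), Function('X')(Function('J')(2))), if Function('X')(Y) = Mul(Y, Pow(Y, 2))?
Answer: -456192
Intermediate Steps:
Function('X')(Y) = Pow(Y, 3)
Mul(Mul(-12, 22), Function('X')(Function('J')(2))) = Mul(Mul(-12, 22), Pow(Mul(3, Pow(2, 2)), 3)) = Mul(-264, Pow(Mul(3, 4), 3)) = Mul(-264, Pow(12, 3)) = Mul(-264, 1728) = -456192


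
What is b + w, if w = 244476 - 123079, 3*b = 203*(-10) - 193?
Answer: 120656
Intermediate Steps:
b = -741 (b = (203*(-10) - 193)/3 = (-2030 - 193)/3 = (⅓)*(-2223) = -741)
w = 121397
b + w = -741 + 121397 = 120656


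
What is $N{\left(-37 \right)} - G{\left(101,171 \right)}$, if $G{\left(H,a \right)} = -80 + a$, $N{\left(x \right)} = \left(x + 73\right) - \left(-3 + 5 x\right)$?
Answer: $133$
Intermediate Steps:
$N{\left(x \right)} = 76 - 4 x$ ($N{\left(x \right)} = \left(73 + x\right) - \left(-3 + 5 x\right) = 76 - 4 x$)
$N{\left(-37 \right)} - G{\left(101,171 \right)} = \left(76 - -148\right) - \left(-80 + 171\right) = \left(76 + 148\right) - 91 = 224 - 91 = 133$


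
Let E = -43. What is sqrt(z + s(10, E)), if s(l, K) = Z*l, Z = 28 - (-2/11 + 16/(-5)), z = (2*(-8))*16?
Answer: 2*sqrt(1749)/11 ≈ 7.6038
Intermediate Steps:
z = -256 (z = -16*16 = -256)
Z = 1726/55 (Z = 28 - (-2*1/11 + 16*(-1/5)) = 28 - (-2/11 - 16/5) = 28 - 1*(-186/55) = 28 + 186/55 = 1726/55 ≈ 31.382)
s(l, K) = 1726*l/55
sqrt(z + s(10, E)) = sqrt(-256 + (1726/55)*10) = sqrt(-256 + 3452/11) = sqrt(636/11) = 2*sqrt(1749)/11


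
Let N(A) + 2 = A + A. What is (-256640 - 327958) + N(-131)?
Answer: -584862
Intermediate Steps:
N(A) = -2 + 2*A (N(A) = -2 + (A + A) = -2 + 2*A)
(-256640 - 327958) + N(-131) = (-256640 - 327958) + (-2 + 2*(-131)) = -584598 + (-2 - 262) = -584598 - 264 = -584862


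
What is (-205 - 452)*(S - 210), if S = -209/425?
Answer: 58774563/425 ≈ 1.3829e+5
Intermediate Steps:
S = -209/425 (S = -209*1/425 = -209/425 ≈ -0.49176)
(-205 - 452)*(S - 210) = (-205 - 452)*(-209/425 - 210) = -657*(-89459/425) = 58774563/425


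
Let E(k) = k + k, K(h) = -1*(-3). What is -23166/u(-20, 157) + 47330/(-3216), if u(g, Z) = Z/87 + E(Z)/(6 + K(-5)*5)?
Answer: -1763639729/1262280 ≈ -1397.2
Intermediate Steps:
K(h) = 3
E(k) = 2*k
u(g, Z) = 65*Z/609 (u(g, Z) = Z/87 + (2*Z)/(6 + 3*5) = Z*(1/87) + (2*Z)/(6 + 15) = Z/87 + (2*Z)/21 = Z/87 + (2*Z)*(1/21) = Z/87 + 2*Z/21 = 65*Z/609)
-23166/u(-20, 157) + 47330/(-3216) = -23166/((65/609)*157) + 47330/(-3216) = -23166/10205/609 + 47330*(-1/3216) = -23166*609/10205 - 23665/1608 = -1085238/785 - 23665/1608 = -1763639729/1262280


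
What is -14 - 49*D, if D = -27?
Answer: 1309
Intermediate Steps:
-14 - 49*D = -14 - 49*(-27) = -14 + 1323 = 1309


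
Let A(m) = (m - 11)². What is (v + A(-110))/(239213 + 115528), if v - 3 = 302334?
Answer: 316978/354741 ≈ 0.89355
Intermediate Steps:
v = 302337 (v = 3 + 302334 = 302337)
A(m) = (-11 + m)²
(v + A(-110))/(239213 + 115528) = (302337 + (-11 - 110)²)/(239213 + 115528) = (302337 + (-121)²)/354741 = (302337 + 14641)*(1/354741) = 316978*(1/354741) = 316978/354741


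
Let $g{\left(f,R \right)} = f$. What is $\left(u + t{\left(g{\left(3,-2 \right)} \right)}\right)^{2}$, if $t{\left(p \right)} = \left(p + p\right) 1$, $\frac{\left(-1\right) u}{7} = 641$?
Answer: $20079361$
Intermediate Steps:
$u = -4487$ ($u = \left(-7\right) 641 = -4487$)
$t{\left(p \right)} = 2 p$ ($t{\left(p \right)} = 2 p 1 = 2 p$)
$\left(u + t{\left(g{\left(3,-2 \right)} \right)}\right)^{2} = \left(-4487 + 2 \cdot 3\right)^{2} = \left(-4487 + 6\right)^{2} = \left(-4481\right)^{2} = 20079361$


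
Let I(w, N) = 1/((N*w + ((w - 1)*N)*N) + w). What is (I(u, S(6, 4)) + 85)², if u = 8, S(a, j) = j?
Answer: 166952241/23104 ≈ 7226.1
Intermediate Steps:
I(w, N) = 1/(w + N*w + N²*(-1 + w)) (I(w, N) = 1/((N*w + ((-1 + w)*N)*N) + w) = 1/((N*w + (N*(-1 + w))*N) + w) = 1/((N*w + N²*(-1 + w)) + w) = 1/(w + N*w + N²*(-1 + w)))
(I(u, S(6, 4)) + 85)² = (1/(8 - 1*4² + 4*8 + 8*4²) + 85)² = (1/(8 - 1*16 + 32 + 8*16) + 85)² = (1/(8 - 16 + 32 + 128) + 85)² = (1/152 + 85)² = (12921/152)² = 166952241/23104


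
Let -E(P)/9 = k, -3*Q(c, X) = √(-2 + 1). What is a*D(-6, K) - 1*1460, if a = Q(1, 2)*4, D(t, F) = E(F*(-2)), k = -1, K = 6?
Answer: -1460 - 12*I ≈ -1460.0 - 12.0*I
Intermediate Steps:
Q(c, X) = -I/3 (Q(c, X) = -√(-2 + 1)/3 = -I/3)
E(P) = 9 (E(P) = -9*(-1) = 9)
D(t, F) = 9
a = -4*I/3 (a = -I/3*4 = -4*I/3 ≈ -1.3333*I)
a*D(-6, K) - 1*1460 = -4*I/3*9 - 1*1460 = -12*I - 1460 = -1460 - 12*I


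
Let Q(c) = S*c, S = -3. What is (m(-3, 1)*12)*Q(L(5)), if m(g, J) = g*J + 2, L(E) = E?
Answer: 180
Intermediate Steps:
m(g, J) = 2 + J*g (m(g, J) = J*g + 2 = 2 + J*g)
Q(c) = -3*c
(m(-3, 1)*12)*Q(L(5)) = ((2 + 1*(-3))*12)*(-3*5) = ((2 - 3)*12)*(-15) = -1*12*(-15) = -12*(-15) = 180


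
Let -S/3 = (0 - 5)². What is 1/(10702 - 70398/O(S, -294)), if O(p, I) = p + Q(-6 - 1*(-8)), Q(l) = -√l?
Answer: 16364299/190495936174 + 35199*√2/380991872348 ≈ 8.6034e-5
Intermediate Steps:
S = -75 (S = -3*(0 - 5)² = -3*(-5)² = -3*25 = -75)
O(p, I) = p - √2 (O(p, I) = p - √(-6 - 1*(-8)) = p - √(-6 + 8) = p - √2)
1/(10702 - 70398/O(S, -294)) = 1/(10702 - 70398/(-75 - √2))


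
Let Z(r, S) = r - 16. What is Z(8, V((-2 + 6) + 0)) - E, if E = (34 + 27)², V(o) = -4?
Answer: -3729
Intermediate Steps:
Z(r, S) = -16 + r
E = 3721 (E = 61² = 3721)
Z(8, V((-2 + 6) + 0)) - E = (-16 + 8) - 1*3721 = -8 - 3721 = -3729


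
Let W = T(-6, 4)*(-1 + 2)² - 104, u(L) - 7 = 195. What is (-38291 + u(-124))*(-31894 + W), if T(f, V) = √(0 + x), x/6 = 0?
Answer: 1218771822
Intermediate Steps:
x = 0 (x = 6*0 = 0)
T(f, V) = 0 (T(f, V) = √(0 + 0) = √0 = 0)
u(L) = 202 (u(L) = 7 + 195 = 202)
W = -104 (W = 0*(-1 + 2)² - 104 = 0*1² - 104 = 0*1 - 104 = 0 - 104 = -104)
(-38291 + u(-124))*(-31894 + W) = (-38291 + 202)*(-31894 - 104) = -38089*(-31998) = 1218771822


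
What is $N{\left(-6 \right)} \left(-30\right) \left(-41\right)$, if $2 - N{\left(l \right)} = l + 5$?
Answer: $3690$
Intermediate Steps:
$N{\left(l \right)} = -3 - l$ ($N{\left(l \right)} = 2 - \left(l + 5\right) = 2 - \left(5 + l\right) = -3 - l$)
$N{\left(-6 \right)} \left(-30\right) \left(-41\right) = \left(-3 - -6\right) \left(-30\right) \left(-41\right) = \left(-3 + 6\right) \left(-30\right) \left(-41\right) = 3 \left(-30\right) \left(-41\right) = \left(-90\right) \left(-41\right) = 3690$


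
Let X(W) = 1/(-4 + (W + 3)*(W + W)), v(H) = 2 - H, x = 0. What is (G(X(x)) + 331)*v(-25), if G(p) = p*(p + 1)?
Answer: 142911/16 ≈ 8931.9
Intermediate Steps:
X(W) = 1/(-4 + 2*W*(3 + W)) (X(W) = 1/(-4 + (3 + W)*(2*W)) = 1/(-4 + 2*W*(3 + W)))
G(p) = p*(1 + p)
(G(X(x)) + 331)*v(-25) = ((1/(2*(-2 + 0**2 + 3*0)))*(1 + 1/(2*(-2 + 0**2 + 3*0))) + 331)*(2 - 1*(-25)) = ((1/(2*(-2 + 0 + 0)))*(1 + 1/(2*(-2 + 0 + 0))) + 331)*(2 + 25) = (((1/2)/(-2))*(1 + (1/2)/(-2)) + 331)*27 = (((1/2)*(-1/2))*(1 + (1/2)*(-1/2)) + 331)*27 = (-(1 - 1/4)/4 + 331)*27 = (-1/4*3/4 + 331)*27 = (-3/16 + 331)*27 = (5293/16)*27 = 142911/16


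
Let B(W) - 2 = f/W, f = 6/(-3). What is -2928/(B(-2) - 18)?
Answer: 976/5 ≈ 195.20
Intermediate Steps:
f = -2 (f = 6*(-⅓) = -2)
B(W) = 2 - 2/W
-2928/(B(-2) - 18) = -2928/((2 - 2/(-2)) - 18) = -2928/((2 - 2*(-½)) - 18) = -2928/((2 + 1) - 18) = -2928/(3 - 18) = -2928/(-15) = -2928*(-1/15) = 976/5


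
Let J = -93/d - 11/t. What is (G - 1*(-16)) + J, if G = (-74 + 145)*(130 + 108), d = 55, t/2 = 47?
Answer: 87436033/5170 ≈ 16912.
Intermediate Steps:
t = 94 (t = 2*47 = 94)
J = -9347/5170 (J = -93/55 - 11/94 = -9347/5170 ≈ -1.8079)
G = 16898 (G = 71*238 = 16898)
(G - 1*(-16)) + J = (16898 - 1*(-16)) - 9347/5170 = (16898 + 16) - 9347/5170 = 16914 - 9347/5170 = 87436033/5170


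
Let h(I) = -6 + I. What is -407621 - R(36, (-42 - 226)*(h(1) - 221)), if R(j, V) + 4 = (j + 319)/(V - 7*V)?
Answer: -148131278381/363408 ≈ -4.0762e+5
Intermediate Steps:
R(j, V) = -4 - (319 + j)/(6*V) (R(j, V) = -4 + (j + 319)/(V - 7*V) = -4 + (319 + j)/((-6*V)) = -4 + (319 + j)*(-1/(6*V)) = -4 - (319 + j)/(6*V))
-407621 - R(36, (-42 - 226)*(h(1) - 221)) = -407621 - (-319 - 1*36 - 24*(-42 - 226)*((-6 + 1) - 221))/(6*((-42 - 226)*((-6 + 1) - 221))) = -407621 - (-319 - 36 - (-6432)*(-5 - 221))/(6*((-268*(-5 - 221)))) = -407621 - (-319 - 36 - (-6432)*(-226))/(6*((-268*(-226)))) = -407621 - (-319 - 36 - 24*60568)/(6*60568) = -407621 - (-319 - 36 - 1453632)/(6*60568) = -407621 - (-1453987)/(6*60568) = -407621 - 1*(-1453987/363408) = -407621 + 1453987/363408 = -148131278381/363408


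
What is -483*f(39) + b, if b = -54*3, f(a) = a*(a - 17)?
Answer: -414576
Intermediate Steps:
f(a) = a*(-17 + a)
b = -162
-483*f(39) + b = -18837*(-17 + 39) - 162 = -18837*22 - 162 = -483*858 - 162 = -414414 - 162 = -414576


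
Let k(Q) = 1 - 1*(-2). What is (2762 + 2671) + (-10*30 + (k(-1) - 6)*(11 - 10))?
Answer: 5130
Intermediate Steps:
k(Q) = 3 (k(Q) = 1 + 2 = 3)
(2762 + 2671) + (-10*30 + (k(-1) - 6)*(11 - 10)) = (2762 + 2671) + (-10*30 + (3 - 6)*(11 - 10)) = 5433 + (-300 - 3*1) = 5433 + (-300 - 3) = 5433 - 303 = 5130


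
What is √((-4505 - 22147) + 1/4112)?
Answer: I*√28165406911/1028 ≈ 163.25*I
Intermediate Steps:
√((-4505 - 22147) + 1/4112) = √(-26652 + 1/4112) = √(-109593023/4112) = I*√28165406911/1028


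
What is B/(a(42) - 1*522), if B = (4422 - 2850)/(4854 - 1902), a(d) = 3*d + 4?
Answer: -131/96432 ≈ -0.0013585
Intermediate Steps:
a(d) = 4 + 3*d
B = 131/246 (B = 1572/2952 = 1572*(1/2952) = 131/246 ≈ 0.53252)
B/(a(42) - 1*522) = 131/(246*((4 + 3*42) - 1*522)) = 131/(246*((4 + 126) - 522)) = 131/(246*(130 - 522)) = (131/246)/(-392) = (131/246)*(-1/392) = -131/96432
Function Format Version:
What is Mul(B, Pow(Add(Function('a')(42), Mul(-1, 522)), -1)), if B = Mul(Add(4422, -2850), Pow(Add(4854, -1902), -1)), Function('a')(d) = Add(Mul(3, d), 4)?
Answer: Rational(-131, 96432) ≈ -0.0013585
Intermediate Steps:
Function('a')(d) = Add(4, Mul(3, d))
B = Rational(131, 246) (B = Mul(1572, Pow(2952, -1)) = Mul(1572, Rational(1, 2952)) = Rational(131, 246) ≈ 0.53252)
Mul(B, Pow(Add(Function('a')(42), Mul(-1, 522)), -1)) = Mul(Rational(131, 246), Pow(Add(Add(4, Mul(3, 42)), Mul(-1, 522)), -1)) = Mul(Rational(131, 246), Pow(Add(Add(4, 126), -522), -1)) = Mul(Rational(131, 246), Pow(Add(130, -522), -1)) = Mul(Rational(131, 246), Pow(-392, -1)) = Mul(Rational(131, 246), Rational(-1, 392)) = Rational(-131, 96432)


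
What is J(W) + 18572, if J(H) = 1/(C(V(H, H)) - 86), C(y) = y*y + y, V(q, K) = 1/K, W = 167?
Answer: 44540939703/2398286 ≈ 18572.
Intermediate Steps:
C(y) = y + y² (C(y) = y² + y = y + y²)
J(H) = 1/(-86 + (1 + 1/H)/H) (J(H) = 1/((1 + 1/H)/H - 86) = 1/(-86 + (1 + 1/H)/H))
J(W) + 18572 = 167²/(1 + 167 - 86*167²) + 18572 = 27889/(1 + 167 - 86*27889) + 18572 = 27889/(1 + 167 - 2398454) + 18572 = 27889/(-2398286) + 18572 = 27889*(-1/2398286) + 18572 = -27889/2398286 + 18572 = 44540939703/2398286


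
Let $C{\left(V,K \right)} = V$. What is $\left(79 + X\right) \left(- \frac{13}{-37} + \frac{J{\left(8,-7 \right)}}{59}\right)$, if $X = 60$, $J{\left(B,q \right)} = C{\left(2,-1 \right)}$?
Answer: $\frac{116899}{2183} \approx 53.55$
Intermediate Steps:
$J{\left(B,q \right)} = 2$
$\left(79 + X\right) \left(- \frac{13}{-37} + \frac{J{\left(8,-7 \right)}}{59}\right) = \left(79 + 60\right) \left(- \frac{13}{-37} + \frac{2}{59}\right) = 139 \left(\left(-13\right) \left(- \frac{1}{37}\right) + 2 \cdot \frac{1}{59}\right) = 139 \left(\frac{13}{37} + \frac{2}{59}\right) = 139 \cdot \frac{841}{2183} = \frac{116899}{2183}$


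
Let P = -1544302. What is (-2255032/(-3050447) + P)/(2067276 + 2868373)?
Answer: -4710809147962/15055935685103 ≈ -0.31289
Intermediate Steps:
(-2255032/(-3050447) + P)/(2067276 + 2868373) = (-2255032/(-3050447) - 1544302)/(2067276 + 2868373) = (-2255032*(-1/3050447) - 1544302)/4935649 = (2255032/3050447 - 1544302)*(1/4935649) = -4710809147962/3050447*1/4935649 = -4710809147962/15055935685103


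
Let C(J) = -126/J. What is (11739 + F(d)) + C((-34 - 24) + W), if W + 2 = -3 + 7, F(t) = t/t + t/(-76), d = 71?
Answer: 223085/19 ≈ 11741.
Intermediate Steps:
F(t) = 1 - t/76 (F(t) = 1 + t*(-1/76) = 1 - t/76)
W = 2 (W = -2 + (-3 + 7) = -2 + 4 = 2)
(11739 + F(d)) + C((-34 - 24) + W) = (11739 + (1 - 1/76*71)) - 126/((-34 - 24) + 2) = (11739 + (1 - 71/76)) - 126/(-58 + 2) = (11739 + 5/76) - 126/(-56) = 892169/76 - 126*(-1/56) = 892169/76 + 9/4 = 223085/19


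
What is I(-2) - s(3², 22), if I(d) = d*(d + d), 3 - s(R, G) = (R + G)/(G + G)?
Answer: 251/44 ≈ 5.7045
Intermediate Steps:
s(R, G) = 3 - (G + R)/(2*G) (s(R, G) = 3 - (R + G)/(G + G) = 3 - (G + R)/(2*G))
I(d) = 2*d² (I(d) = d*(2*d) = 2*d²)
I(-2) - s(3², 22) = 2*(-2)² - (-1*3² + 5*22)/(2*22) = 2*4 - (-1*9 + 110)/(2*22) = 8 - (-9 + 110)/(2*22) = 8 - 101/(2*22) = 8 - 1*101/44 = 8 - 101/44 = 251/44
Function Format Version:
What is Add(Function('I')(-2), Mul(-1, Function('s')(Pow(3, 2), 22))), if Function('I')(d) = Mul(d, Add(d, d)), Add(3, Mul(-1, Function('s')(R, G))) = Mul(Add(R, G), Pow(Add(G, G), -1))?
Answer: Rational(251, 44) ≈ 5.7045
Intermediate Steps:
Function('s')(R, G) = Add(3, Mul(Rational(-1, 2), Pow(G, -1), Add(G, R))) (Function('s')(R, G) = Add(3, Mul(-1, Mul(Add(R, G), Pow(Add(G, G), -1)))) = Add(3, Mul(-1, Mul(Add(G, R), Pow(Mul(2, G), -1)))) = Add(3, Mul(-1, Mul(Add(G, R), Mul(Rational(1, 2), Pow(G, -1))))) = Add(3, Mul(-1, Mul(Rational(1, 2), Pow(G, -1), Add(G, R)))) = Add(3, Mul(Rational(-1, 2), Pow(G, -1), Add(G, R))))
Function('I')(d) = Mul(2, Pow(d, 2)) (Function('I')(d) = Mul(d, Mul(2, d)) = Mul(2, Pow(d, 2)))
Add(Function('I')(-2), Mul(-1, Function('s')(Pow(3, 2), 22))) = Add(Mul(2, Pow(-2, 2)), Mul(-1, Mul(Rational(1, 2), Pow(22, -1), Add(Mul(-1, Pow(3, 2)), Mul(5, 22))))) = Add(Mul(2, 4), Mul(-1, Mul(Rational(1, 2), Rational(1, 22), Add(Mul(-1, 9), 110)))) = Add(8, Mul(-1, Mul(Rational(1, 2), Rational(1, 22), Add(-9, 110)))) = Add(8, Mul(-1, Mul(Rational(1, 2), Rational(1, 22), 101))) = Add(8, Mul(-1, Rational(101, 44))) = Add(8, Rational(-101, 44)) = Rational(251, 44)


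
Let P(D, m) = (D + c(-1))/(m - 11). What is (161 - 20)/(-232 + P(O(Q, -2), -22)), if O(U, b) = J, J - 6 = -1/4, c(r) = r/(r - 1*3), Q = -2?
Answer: -1551/2554 ≈ -0.60728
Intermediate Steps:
c(r) = r/(-3 + r) (c(r) = r/(r - 3) = r/(-3 + r))
J = 23/4 (J = 6 - 1/4 = 6 - 1*¼ = 6 - ¼ = 23/4 ≈ 5.7500)
O(U, b) = 23/4
P(D, m) = (¼ + D)/(-11 + m) (P(D, m) = (D - 1/(-3 - 1))/(m - 11) = (D - 1/(-4))/(-11 + m) = (D - 1*(-¼))/(-11 + m) = (D + ¼)/(-11 + m) = (¼ + D)/(-11 + m))
(161 - 20)/(-232 + P(O(Q, -2), -22)) = (161 - 20)/(-232 + (¼ + 23/4)/(-11 - 22)) = 141/(-232 + 6/(-33)) = 141/(-232 - 1/33*6) = 141/(-232 - 2/11) = 141/(-2554/11) = 141*(-11/2554) = -1551/2554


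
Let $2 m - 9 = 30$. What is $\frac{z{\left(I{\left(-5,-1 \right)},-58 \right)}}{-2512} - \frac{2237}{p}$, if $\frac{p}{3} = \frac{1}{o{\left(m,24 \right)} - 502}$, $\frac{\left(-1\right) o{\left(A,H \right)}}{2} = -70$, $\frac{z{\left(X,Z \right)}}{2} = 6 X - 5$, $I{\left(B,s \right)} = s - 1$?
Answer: $\frac{1017101315}{3768} \approx 2.6993 \cdot 10^{5}$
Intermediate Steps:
$m = \frac{39}{2}$ ($m = \frac{9}{2} + \frac{1}{2} \cdot 30 = \frac{9}{2} + 15 = \frac{39}{2} \approx 19.5$)
$I{\left(B,s \right)} = -1 + s$
$z{\left(X,Z \right)} = -10 + 12 X$ ($z{\left(X,Z \right)} = 2 \left(6 X - 5\right) = 2 \left(-5 + 6 X\right) = -10 + 12 X$)
$o{\left(A,H \right)} = 140$ ($o{\left(A,H \right)} = \left(-2\right) \left(-70\right) = 140$)
$p = - \frac{3}{362}$ ($p = \frac{3}{140 - 502} = \frac{3}{-362} = 3 \left(- \frac{1}{362}\right) = - \frac{3}{362} \approx -0.0082873$)
$\frac{z{\left(I{\left(-5,-1 \right)},-58 \right)}}{-2512} - \frac{2237}{p} = \frac{-10 + 12 \left(-1 - 1\right)}{-2512} - \frac{2237}{- \frac{3}{362}} = \left(-10 + 12 \left(-2\right)\right) \left(- \frac{1}{2512}\right) - - \frac{809794}{3} = \left(-10 - 24\right) \left(- \frac{1}{2512}\right) + \frac{809794}{3} = \left(-34\right) \left(- \frac{1}{2512}\right) + \frac{809794}{3} = \frac{17}{1256} + \frac{809794}{3} = \frac{1017101315}{3768}$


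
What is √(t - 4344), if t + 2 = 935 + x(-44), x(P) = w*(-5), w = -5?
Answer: I*√3386 ≈ 58.189*I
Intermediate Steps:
x(P) = 25 (x(P) = -5*(-5) = 25)
t = 958 (t = -2 + (935 + 25) = -2 + 960 = 958)
√(t - 4344) = √(958 - 4344) = √(-3386) = I*√3386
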